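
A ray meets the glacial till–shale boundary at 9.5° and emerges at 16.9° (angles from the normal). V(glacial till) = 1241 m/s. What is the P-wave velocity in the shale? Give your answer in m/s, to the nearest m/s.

2186 m/s

Snell's law: sin 9.5°/V₁ = sin 16.9°/V₂.
V₂ = V₁·sin 16.9°/sin 9.5° = 1241 × 1.7613 = 2185.80 m/s.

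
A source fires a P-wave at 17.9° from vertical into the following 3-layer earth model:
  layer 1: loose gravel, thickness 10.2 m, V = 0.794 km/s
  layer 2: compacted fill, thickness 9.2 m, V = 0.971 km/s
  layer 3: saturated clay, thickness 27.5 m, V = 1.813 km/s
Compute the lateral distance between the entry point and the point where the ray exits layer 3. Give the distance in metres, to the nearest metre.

34 m

Apply Snell's law at each interface; in layer i the horizontal offset is hᵢ·tan θᵢ.
Layer 1: θ = 17.90°; offset = 10.2·tan 17.90° = 3.295 m.
Layer 2: sin θ = 0.971·sin 17.9°/0.794 = 0.3759, θ = 22.08°; offset = 9.2·tan 22.08° = 3.732 m.
Layer 3: sin θ = 1.813·sin 17.9°/0.794 = 0.7018, θ = 44.57°; offset = 27.5·tan 44.57° = 27.093 m.
Summing the layer offsets gives 34.119 m.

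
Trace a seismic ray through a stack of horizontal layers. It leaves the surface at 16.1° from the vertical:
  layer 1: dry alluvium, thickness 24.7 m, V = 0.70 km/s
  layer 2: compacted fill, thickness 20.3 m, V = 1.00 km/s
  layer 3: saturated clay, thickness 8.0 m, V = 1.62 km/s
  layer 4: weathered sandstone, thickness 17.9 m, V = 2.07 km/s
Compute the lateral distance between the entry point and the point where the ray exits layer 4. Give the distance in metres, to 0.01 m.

48.23 m

p = sin θ₁/V₁ = sin 16.1°/0.70 = 3.9616e-01 s/km is conserved through the stack.
Layer 1: θ = 16.10°; offset = 24.7·tan 16.10° = 7.1293 m.
Layer 2: sin θ = p·1.00 = 0.3962 → θ = 23.34°; offset = 20.3·tan 23.34° = 8.7588 m.
Layer 3: sin θ = p·1.62 = 0.6418 → θ = 39.93°; offset = 8.0·tan 39.93° = 6.6950 m.
Layer 4: sin θ = p·2.07 = 0.8201 → θ = 55.09°; offset = 17.9·tan 55.09° = 25.6502 m.
Total horizontal offset = 48.2332 m.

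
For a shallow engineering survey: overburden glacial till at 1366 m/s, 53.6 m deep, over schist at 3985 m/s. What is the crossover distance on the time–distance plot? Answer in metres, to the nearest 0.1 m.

153.2 m

x_cross = 2h·√((V₂+V₁)/(V₂−V₁)).
(V₂+V₁)/(V₂−V₁) = (3985+1366)/(3985−1366) = 2.0431; √ = 1.4294.
x_cross = 2·53.6·1.4294 = 153.23 m.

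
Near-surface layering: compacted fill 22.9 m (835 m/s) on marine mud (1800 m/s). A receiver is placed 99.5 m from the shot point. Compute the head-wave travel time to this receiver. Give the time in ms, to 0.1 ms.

t = x/V₂ + 2h·√(V₂²−V₁²)/(V₁V₂).
√(V₂²−V₁²) = √(1800²−835²) = 1594.6 m/s; delay term = 2·22.9·1594.6/(835·1800) = 0.04859 s.
t = 99.5/1800 + 0.04859 = 0.10387 s.

103.9 ms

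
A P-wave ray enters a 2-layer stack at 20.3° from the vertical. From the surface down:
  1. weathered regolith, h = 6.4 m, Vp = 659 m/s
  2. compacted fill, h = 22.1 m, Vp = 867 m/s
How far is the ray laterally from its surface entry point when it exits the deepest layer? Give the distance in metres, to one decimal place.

13.7 m

Apply Snell's law at each interface; in layer i the horizontal offset is hᵢ·tan θᵢ.
Layer 1: θ = 20.30°; offset = 6.4·tan 20.30° = 2.367 m.
Layer 2: sin θ = 867·sin 20.3°/659 = 0.4564, θ = 27.16°; offset = 22.1·tan 27.16° = 11.337 m.
Σ offsets = 13.705 m.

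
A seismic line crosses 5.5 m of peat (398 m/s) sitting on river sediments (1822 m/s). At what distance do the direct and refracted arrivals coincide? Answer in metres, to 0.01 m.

x_cross = 2h·√((V₂+V₁)/(V₂−V₁)).
(V₂+V₁)/(V₂−V₁) = (1822+398)/(1822−398) = 1.5590; √ = 1.2486.
x_cross = 2·5.5·1.2486 = 13.73 m.

13.73 m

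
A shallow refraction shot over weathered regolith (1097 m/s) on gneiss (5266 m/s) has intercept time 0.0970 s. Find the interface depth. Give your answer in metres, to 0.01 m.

54.40 m

h = tᵢ·V₁·V₂ / (2·√(V₂²−V₁²)).
√(V₂²−V₁²) = √(5266² − 1097²) = 5150.5 m/s.
h = 0.097 s × 1097 × 5266 / (2 × 5150.5) = 54.40 m.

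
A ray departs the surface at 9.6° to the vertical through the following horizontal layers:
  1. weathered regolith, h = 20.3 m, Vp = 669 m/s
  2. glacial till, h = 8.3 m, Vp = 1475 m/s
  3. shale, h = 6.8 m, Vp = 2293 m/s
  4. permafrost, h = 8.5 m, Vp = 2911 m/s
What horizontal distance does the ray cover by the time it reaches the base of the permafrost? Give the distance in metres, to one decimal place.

Apply Snell's law at each interface; in layer i the horizontal offset is hᵢ·tan θᵢ.
Layer 1: θ = 9.60°; offset = 20.3·tan 9.60° = 3.433 m.
Layer 2: sin θ = 1475·sin 9.6°/669 = 0.3677, θ = 21.57°; offset = 8.3·tan 21.57° = 3.282 m.
Layer 3: sin θ = 2293·sin 9.6°/669 = 0.5716, θ = 34.86°; offset = 6.8·tan 34.86° = 4.737 m.
Layer 4: sin θ = 2911·sin 9.6°/669 = 0.7257, θ = 46.52°; offset = 8.5·tan 46.52° = 8.964 m.
Summing the layer offsets gives 20.417 m.

20.4 m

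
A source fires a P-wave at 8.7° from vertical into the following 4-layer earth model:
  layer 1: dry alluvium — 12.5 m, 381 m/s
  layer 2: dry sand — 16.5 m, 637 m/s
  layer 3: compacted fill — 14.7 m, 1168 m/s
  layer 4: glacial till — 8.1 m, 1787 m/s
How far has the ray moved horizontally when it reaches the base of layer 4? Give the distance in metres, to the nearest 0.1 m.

22.1 m

Ray parameter p = sin 8.7° / 381 m/s = 3.9701e-04 s/m.
Layer 1: θ = 8.70°; offset = 12.5·tan 8.70° = 1.913 m.
Layer 2: sin θ = p·637 = 0.2529 → θ = 14.65°; offset = 16.5·tan 14.65° = 4.313 m.
Layer 3: sin θ = p·1168 = 0.4637 → θ = 27.63°; offset = 14.7·tan 27.63° = 7.694 m.
Layer 4: sin θ = p·1787 = 0.7095 → θ = 45.19°; offset = 8.1·tan 45.19° = 8.154 m.
Σ offsets = 22.074 m.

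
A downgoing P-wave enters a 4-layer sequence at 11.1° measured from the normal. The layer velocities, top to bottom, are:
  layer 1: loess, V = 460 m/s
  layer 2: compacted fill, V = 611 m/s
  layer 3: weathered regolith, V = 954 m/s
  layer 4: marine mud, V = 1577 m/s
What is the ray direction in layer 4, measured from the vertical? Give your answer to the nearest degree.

Ray parameter p = sin 11.1° / 460 = 4.1853e-04 s/m.
sin θ_4 = p·V_4 = 4.1853e-04 × 1577 = 0.6600.
θ_4 = 41.30° from the vertical.

41°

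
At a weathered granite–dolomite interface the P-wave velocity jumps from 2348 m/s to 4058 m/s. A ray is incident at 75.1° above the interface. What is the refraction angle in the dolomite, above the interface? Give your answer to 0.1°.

Angle from the normal: 90° − 75.1° = 14.9°.
sin θ₁/V₁ = sin θ₂/V₂ ⇒ sin θ₂ = 4058·sin 14.9°/2348 = 4058·0.2571/2348 = 0.4444.
θ₂ = sin⁻¹(0.4444) = 26.38° (from vertical).
From the interface: 90° − 26.38° = 63.62°.

63.6°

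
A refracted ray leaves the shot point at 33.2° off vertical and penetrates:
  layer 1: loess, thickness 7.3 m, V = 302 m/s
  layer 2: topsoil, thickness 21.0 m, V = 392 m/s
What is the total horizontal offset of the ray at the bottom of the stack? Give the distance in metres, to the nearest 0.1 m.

Ray parameter p = sin 33.2° / 302 m/s = 1.8131e-03 s/m.
Layer 1: θ = 33.20°; offset = 7.3·tan 33.20° = 4.777 m.
Layer 2: sin θ = p·392 = 0.7107 → θ = 45.30°; offset = 21.0·tan 45.30° = 21.218 m.
Summing the layer offsets gives 25.995 m.

26.0 m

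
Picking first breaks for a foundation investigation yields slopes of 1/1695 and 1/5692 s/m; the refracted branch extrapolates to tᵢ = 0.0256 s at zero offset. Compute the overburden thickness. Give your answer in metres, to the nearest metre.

23 m

θ_c = arcsin(1695/5692) = 17.32°; cos θ_c = 0.9546.
tᵢ = 2h cos θ_c/V₁ ⇒ h = tᵢ·V₁/(2 cos θ_c) = 0.0256·1695/(2·0.9546) = 22.73 m.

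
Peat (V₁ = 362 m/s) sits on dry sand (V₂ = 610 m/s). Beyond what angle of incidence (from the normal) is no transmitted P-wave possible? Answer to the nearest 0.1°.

36.4°

At critical incidence the refracted ray runs along the interface (θ₂ = 90°), so sin θ_c = V₁/V₂.
θ_c = arcsin(362/610) = arcsin 0.5934 = 36.40°.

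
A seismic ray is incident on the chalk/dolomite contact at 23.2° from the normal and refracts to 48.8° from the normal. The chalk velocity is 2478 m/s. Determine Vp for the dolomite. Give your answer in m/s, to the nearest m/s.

4733 m/s

sin 23.2° = 0.3939; sin 48.8° = 0.7524.
V₂ = V₁·(sin θ₂/sin θ₁) = 2478·(0.7524/0.3939) = 4732.89 m/s.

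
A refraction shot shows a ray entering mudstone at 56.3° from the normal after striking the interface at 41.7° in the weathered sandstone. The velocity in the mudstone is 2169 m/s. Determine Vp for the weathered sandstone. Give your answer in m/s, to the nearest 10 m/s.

1730 m/s

Snell's law: sin 41.7°/V₁ = sin 56.3°/V₂.
V₁ = V₂·sin 41.7°/sin 56.3° = 2169 × 0.7996 = 1734.33 m/s.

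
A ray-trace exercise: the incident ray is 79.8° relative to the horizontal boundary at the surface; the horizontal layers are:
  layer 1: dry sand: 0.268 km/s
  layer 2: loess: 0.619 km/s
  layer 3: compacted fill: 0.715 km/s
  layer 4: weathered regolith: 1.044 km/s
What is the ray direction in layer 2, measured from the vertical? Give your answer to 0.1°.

From the normal: θ₁ = 90° − 79.8° = 10.2°.
Snell's law across each interface conserves sin θ / V, so sin θ_2 = V_2·sin θ₁/V₁.
sin θ_2 = 0.619 × sin 10.2° / 0.268 = 0.4090.
θ_2 = arcsin 0.4090 = 24.14°.

24.1°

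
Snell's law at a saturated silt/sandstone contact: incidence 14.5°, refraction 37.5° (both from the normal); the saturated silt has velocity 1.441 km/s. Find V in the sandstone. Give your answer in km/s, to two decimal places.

3.50 km/s

sin 14.5° = 0.2504; sin 37.5° = 0.6088.
V₂ = V₁·(sin θ₂/sin θ₁) = 1.441·(0.6088/0.2504) = 3.50 km/s.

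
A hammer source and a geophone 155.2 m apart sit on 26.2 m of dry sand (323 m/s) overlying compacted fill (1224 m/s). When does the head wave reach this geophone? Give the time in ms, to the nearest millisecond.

283 ms

θ_c = arcsin(V₁/V₂) = arcsin(323/1224) = 15.30°, cos θ_c = 0.9646.
Intercept time tᵢ = 2h cos θ_c / V₁ = 2·26.2·0.9646/323 = 0.15648 s.
t = x/V₂ + tᵢ = 155.2/1224 + 0.15648 = 0.28328 s.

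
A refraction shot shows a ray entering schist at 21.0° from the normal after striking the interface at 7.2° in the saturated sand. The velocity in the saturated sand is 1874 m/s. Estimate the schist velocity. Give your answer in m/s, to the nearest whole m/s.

5358 m/s

Snell's law: sin 7.2°/V₁ = sin 21.0°/V₂.
V₂ = V₁·sin 21.0°/sin 7.2° = 1874 × 2.8593 = 5358.37 m/s.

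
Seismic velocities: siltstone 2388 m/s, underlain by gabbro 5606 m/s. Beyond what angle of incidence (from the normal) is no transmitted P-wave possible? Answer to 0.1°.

25.2°

Critical incidence: sin θ_c = V₁/V₂ = 2388/5606 = 0.4260.
θ_c = arcsin 0.4260 = 25.21°.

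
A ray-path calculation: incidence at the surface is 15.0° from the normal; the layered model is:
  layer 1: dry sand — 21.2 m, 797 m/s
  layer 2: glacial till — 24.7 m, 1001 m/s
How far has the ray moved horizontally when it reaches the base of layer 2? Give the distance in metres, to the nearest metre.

Apply Snell's law at each interface; in layer i the horizontal offset is hᵢ·tan θᵢ.
Layer 1: θ = 15.00°; offset = 21.2·tan 15.00° = 5.681 m.
Layer 2: sin θ = 1001·sin 15.0°/797 = 0.3251, θ = 18.97°; offset = 24.7·tan 18.97° = 8.490 m.
Summing the layer offsets gives 14.171 m.

14 m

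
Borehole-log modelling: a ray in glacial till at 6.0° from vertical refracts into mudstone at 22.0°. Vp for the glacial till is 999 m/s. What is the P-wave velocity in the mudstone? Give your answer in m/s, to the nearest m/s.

3580 m/s

sin 6.0° = 0.1045; sin 22.0° = 0.3746.
V₂ = V₁·(sin θ₂/sin θ₁) = 999·(0.3746/0.1045) = 3580.19 m/s.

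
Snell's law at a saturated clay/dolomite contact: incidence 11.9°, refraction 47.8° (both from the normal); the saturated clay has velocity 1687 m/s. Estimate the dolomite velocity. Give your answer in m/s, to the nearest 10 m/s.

6060 m/s

Snell's law: sin 11.9°/V₁ = sin 47.8°/V₂.
V₂ = V₁·sin 47.8°/sin 11.9° = 1687 × 3.5926 = 6060.68 m/s.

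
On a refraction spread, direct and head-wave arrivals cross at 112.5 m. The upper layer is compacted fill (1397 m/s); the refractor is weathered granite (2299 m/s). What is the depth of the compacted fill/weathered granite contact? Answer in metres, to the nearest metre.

h = (x_cross/2)·√((V₂−V₁)/(V₂+V₁)).
(V₂−V₁)/(V₂+V₁) = (2299−1397)/(2299+1397) = 0.2440; √ = 0.4940.
h = (112.5/2)·0.4940 = 27.79 m.

28 m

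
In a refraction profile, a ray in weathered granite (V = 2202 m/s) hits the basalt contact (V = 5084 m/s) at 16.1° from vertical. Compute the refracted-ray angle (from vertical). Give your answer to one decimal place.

39.8°

sin θ₁/V₁ = sin θ₂/V₂ ⇒ sin θ₂ = 5084·sin 16.1°/2202 = 5084·0.2773/2202 = 0.6403.
θ₂ = sin⁻¹(0.6403) = 39.81° (from vertical).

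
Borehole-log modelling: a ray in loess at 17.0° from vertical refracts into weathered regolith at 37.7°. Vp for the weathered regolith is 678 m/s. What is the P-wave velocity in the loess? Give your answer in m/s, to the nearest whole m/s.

Snell's law: sin 17.0°/V₁ = sin 37.7°/V₂.
V₁ = V₂·sin 17.0°/sin 37.7° = 678 × 0.4781 = 324.15 m/s.

324 m/s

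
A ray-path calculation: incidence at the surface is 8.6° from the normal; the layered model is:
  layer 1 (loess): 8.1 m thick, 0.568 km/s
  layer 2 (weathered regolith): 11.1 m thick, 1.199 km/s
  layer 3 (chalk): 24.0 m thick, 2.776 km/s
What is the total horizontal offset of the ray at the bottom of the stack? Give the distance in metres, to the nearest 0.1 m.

30.6 m

Ray parameter p = sin 8.6° / 0.568 km/s = 2.6327e-01 s/km.
Layer 1: θ = 8.60°; offset = 8.1·tan 8.60° = 1.225 m.
Layer 2: sin θ = p·1.199 = 0.3157 → θ = 18.40°; offset = 11.1·tan 18.40° = 3.693 m.
Layer 3: sin θ = p·2.776 = 0.7308 → θ = 46.96°; offset = 24.0·tan 46.96° = 25.697 m.
Σ offsets = 30.615 m.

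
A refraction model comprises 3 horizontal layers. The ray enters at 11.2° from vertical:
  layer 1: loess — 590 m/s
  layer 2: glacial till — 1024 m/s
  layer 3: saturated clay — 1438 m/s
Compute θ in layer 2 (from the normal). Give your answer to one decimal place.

Snell's law across each interface conserves sin θ / V, so sin θ_2 = V_2·sin θ₁/V₁.
sin θ_2 = 1024 × sin 11.2° / 590 = 0.3371.
θ_2 = arcsin 0.3371 = 19.70°.

19.7°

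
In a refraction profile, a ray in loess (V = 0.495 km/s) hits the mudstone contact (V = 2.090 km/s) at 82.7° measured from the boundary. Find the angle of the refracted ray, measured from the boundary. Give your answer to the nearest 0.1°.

Convert to the normal: θ₁ = 90° − 82.7° = 7.3°.
Snell's law: sin θ₂ = (V₂/V₁)·sin θ₁ = (2.090/0.495)·sin 7.3° = 0.5365.
θ₂ = sin⁻¹(0.5365) = 32.45° (from vertical).
From the interface: 90° − 32.45° = 57.55°.

57.6°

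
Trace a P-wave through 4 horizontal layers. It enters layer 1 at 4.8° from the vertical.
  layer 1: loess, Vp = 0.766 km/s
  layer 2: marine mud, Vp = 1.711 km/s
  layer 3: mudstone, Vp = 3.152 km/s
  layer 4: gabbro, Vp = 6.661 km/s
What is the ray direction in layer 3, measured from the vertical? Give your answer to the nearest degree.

Ray parameter p = sin 4.8° / 0.766 = 1.0924e-01 s/km.
sin θ_3 = p·V_3 = 1.0924e-01 × 3.152 = 0.3443.
θ_3 = 20.14° from the vertical.

20°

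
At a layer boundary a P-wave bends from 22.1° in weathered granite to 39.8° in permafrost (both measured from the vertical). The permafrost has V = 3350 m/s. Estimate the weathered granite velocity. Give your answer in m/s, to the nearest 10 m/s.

1970 m/s

sin 22.1° = 0.3762; sin 39.8° = 0.6401.
V₁ = V₂·(sin θ₁/sin θ₂) = 3350·(0.3762/0.6401) = 1968.96 m/s.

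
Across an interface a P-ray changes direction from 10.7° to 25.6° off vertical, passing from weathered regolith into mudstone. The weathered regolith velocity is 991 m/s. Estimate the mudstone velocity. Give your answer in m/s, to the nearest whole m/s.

2306 m/s

Snell's law: sin 10.7°/V₁ = sin 25.6°/V₂.
V₂ = V₁·sin 25.6°/sin 10.7° = 991 × 2.3272 = 2306.27 m/s.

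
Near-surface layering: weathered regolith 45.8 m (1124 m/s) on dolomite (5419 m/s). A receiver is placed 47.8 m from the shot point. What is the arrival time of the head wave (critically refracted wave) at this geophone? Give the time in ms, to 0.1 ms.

88.5 ms

θ_c = arcsin(V₁/V₂) = arcsin(1124/5419) = 11.97°, cos θ_c = 0.9783.
Intercept time tᵢ = 2h cos θ_c / V₁ = 2·45.8·0.9783/1124 = 0.07972 s.
t = x/V₂ + tᵢ = 47.8/5419 + 0.07972 = 0.08854 s.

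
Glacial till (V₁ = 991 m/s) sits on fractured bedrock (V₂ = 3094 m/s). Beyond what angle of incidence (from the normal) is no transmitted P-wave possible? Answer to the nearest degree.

19°

At critical incidence the refracted ray runs along the interface (θ₂ = 90°), so sin θ_c = V₁/V₂.
θ_c = arcsin(991/3094) = arcsin 0.3203 = 18.68°.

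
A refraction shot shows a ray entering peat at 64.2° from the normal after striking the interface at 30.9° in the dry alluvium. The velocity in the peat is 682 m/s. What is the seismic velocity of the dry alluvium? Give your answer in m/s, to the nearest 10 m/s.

390 m/s

sin 30.9° = 0.5135; sin 64.2° = 0.9003.
V₁ = V₂·(sin θ₁/sin θ₂) = 682·(0.5135/0.9003) = 389.01 m/s.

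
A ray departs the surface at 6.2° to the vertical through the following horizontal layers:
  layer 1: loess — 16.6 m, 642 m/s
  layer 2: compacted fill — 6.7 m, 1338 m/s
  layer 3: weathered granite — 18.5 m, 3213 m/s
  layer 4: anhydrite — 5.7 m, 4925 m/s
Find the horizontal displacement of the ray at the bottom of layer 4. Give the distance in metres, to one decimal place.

23.7 m

Apply Snell's law at each interface; in layer i the horizontal offset is hᵢ·tan θᵢ.
Layer 1: θ = 6.20°; offset = 16.6·tan 6.20° = 1.803 m.
Layer 2: sin θ = 1338·sin 6.2°/642 = 0.2251, θ = 13.01°; offset = 6.7·tan 13.01° = 1.548 m.
Layer 3: sin θ = 3213·sin 6.2°/642 = 0.5405, θ = 32.72°; offset = 18.5·tan 32.72° = 11.885 m.
Layer 4: sin θ = 4925·sin 6.2°/642 = 0.8285, θ = 55.94°; offset = 5.7·tan 55.94° = 8.433 m.
Total horizontal offset = 23.669 m.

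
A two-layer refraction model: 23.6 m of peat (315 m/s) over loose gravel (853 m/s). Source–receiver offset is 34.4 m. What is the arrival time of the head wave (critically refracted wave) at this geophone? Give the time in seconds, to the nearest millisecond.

0.180 s

θ_c = arcsin(V₁/V₂) = arcsin(315/853) = 21.67°, cos θ_c = 0.9293.
Intercept time tᵢ = 2h cos θ_c / V₁ = 2·23.6·0.9293/315 = 0.13925 s.
t = x/V₂ + tᵢ = 34.4/853 + 0.13925 = 0.17958 s.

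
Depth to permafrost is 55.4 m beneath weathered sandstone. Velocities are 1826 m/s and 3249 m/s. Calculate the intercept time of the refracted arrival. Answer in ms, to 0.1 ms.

50.2 ms

θ_c = arcsin(V₁/V₂) = arcsin(1826/3249) = 34.20°; cos θ_c = 0.8271.
tᵢ = 2h·cos θ_c / V₁ = 2·55.4·0.8271 / 1826 = 0.05019 s.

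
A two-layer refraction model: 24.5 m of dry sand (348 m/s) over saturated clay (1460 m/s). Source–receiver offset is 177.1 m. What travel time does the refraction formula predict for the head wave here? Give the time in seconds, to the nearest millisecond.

t = x/V₂ + 2h·√(V₂²−V₁²)/(V₁V₂).
√(V₂²−V₁²) = √(1460²−348²) = 1417.9 m/s; delay term = 2·24.5·1417.9/(348·1460) = 0.13675 s.
t = 177.1/1460 + 0.13675 = 0.25805 s.

0.258 s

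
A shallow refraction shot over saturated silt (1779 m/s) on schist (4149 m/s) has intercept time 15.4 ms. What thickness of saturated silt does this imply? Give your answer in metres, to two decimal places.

h = tᵢ·V₁·V₂ / (2·√(V₂²−V₁²)).
√(V₂²−V₁²) = √(4149² − 1779²) = 3748.2 m/s.
h = 0.0154 s × 1779 × 4149 / (2 × 3748.2) = 15.16 m.

15.16 m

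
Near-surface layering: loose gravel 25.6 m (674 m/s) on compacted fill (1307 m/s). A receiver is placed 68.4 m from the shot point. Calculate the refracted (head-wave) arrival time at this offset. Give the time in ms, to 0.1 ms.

θ_c = arcsin(V₁/V₂) = arcsin(674/1307) = 31.04°, cos θ_c = 0.8568.
Intercept time tᵢ = 2h cos θ_c / V₁ = 2·25.6·0.8568/674 = 0.06508 s.
t = x/V₂ + tᵢ = 68.4/1307 + 0.06508 = 0.11742 s.

117.4 ms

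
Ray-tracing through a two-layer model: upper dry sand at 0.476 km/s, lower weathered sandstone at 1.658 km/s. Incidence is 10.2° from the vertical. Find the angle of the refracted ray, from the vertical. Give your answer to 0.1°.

sin θ₁/V₁ = sin θ₂/V₂ ⇒ sin θ₂ = 1.658·sin 10.2°/0.476 = 1.658·0.1771/0.476 = 0.6168.
θ₂ = arcsin 0.6168 = 38.08° from the normal.

38.1°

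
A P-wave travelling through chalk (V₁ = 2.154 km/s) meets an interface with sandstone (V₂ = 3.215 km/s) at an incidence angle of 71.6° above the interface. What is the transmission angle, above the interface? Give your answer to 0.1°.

61.9°

Convert to the normal: θ₁ = 90° − 71.6° = 18.4°.
sin θ₁/V₁ = sin θ₂/V₂ ⇒ sin θ₂ = 3.215·sin 18.4°/2.154 = 3.215·0.3156/2.154 = 0.4711.
θ₂ = arcsin 0.4711 = 28.11° from the normal.
From the interface: 90° − 28.11° = 61.89°.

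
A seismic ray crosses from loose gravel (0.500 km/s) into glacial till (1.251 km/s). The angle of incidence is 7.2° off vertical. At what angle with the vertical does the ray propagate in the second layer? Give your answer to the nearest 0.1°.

18.3°

Snell's law: sin θ₂ = (V₂/V₁)·sin θ₁ = (1.251/0.500)·sin 7.2° = 0.3136.
θ₂ = sin⁻¹(0.3136) = 18.28° (from vertical).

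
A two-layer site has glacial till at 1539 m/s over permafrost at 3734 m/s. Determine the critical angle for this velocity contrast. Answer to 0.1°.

24.3°

At critical incidence the refracted ray runs along the interface (θ₂ = 90°), so sin θ_c = V₁/V₂.
θ_c = arcsin(1539/3734) = arcsin 0.4122 = 24.34°.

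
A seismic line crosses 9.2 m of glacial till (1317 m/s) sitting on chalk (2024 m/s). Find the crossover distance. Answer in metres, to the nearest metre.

θ_c = arcsin(1317/2024) = 40.59°, so cos θ_c = 0.7593 and tᵢ = 2h cos θ_c/V₁ = 0.0106 s.
At crossover x/V₁ = x/V₂ + tᵢ ⇒ x = tᵢ/(1/V₁ − 1/V₂) = 0.01061/(7.5930e-04 − 4.9407e-04) = 40.00 m.

40 m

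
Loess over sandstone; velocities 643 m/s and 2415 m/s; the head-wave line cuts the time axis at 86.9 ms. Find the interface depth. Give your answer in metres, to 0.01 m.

28.98 m

h = tᵢ·V₁·V₂ / (2·√(V₂²−V₁²)).
√(V₂²−V₁²) = √(2415² − 643²) = 2327.8 m/s.
h = 0.0869 s × 643 × 2415 / (2 × 2327.8) = 28.98 m.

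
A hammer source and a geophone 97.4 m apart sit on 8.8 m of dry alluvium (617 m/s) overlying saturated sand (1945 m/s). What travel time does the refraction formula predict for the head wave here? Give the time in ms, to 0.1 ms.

θ_c = arcsin(V₁/V₂) = arcsin(617/1945) = 18.50°, cos θ_c = 0.9484.
Intercept time tᵢ = 2h cos θ_c / V₁ = 2·8.8·0.9484/617 = 0.02705 s.
t = x/V₂ + tᵢ = 97.4/1945 + 0.02705 = 0.07713 s.

77.1 ms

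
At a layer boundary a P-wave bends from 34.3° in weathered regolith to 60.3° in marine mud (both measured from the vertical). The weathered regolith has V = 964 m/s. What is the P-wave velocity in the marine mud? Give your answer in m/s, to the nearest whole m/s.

1486 m/s

sin 34.3° = 0.5635; sin 60.3° = 0.8686.
V₂ = V₁·(sin θ₂/sin θ₁) = 964·(0.8686/0.5635) = 1485.93 m/s.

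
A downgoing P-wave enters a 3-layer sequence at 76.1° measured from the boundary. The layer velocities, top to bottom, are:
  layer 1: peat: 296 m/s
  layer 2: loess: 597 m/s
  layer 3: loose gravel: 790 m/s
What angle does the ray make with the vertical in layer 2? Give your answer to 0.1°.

From the normal: θ₁ = 90° − 76.1° = 13.9°.
Ray parameter p = sin 13.9° / 296 = 8.1158e-04 s/m.
sin θ_2 = p·V_2 = 8.1158e-04 × 597 = 0.4845.
θ_2 = 28.98° from the vertical.

29.0°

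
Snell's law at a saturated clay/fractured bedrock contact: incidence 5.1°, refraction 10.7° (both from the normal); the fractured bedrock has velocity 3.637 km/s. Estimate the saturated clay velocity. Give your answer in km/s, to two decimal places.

Snell's law: sin 5.1°/V₁ = sin 10.7°/V₂.
V₁ = V₂·sin 5.1°/sin 10.7° = 3.637 × 0.4788 = 1.74 km/s.

1.74 km/s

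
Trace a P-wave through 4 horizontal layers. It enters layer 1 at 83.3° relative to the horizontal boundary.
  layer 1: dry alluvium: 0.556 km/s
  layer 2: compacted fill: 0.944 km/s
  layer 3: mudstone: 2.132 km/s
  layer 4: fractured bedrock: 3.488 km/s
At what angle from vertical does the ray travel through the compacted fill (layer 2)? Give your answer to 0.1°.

11.4°

From the normal: θ₁ = 90° − 83.3° = 6.7°.
Ray parameter p = sin 6.7° / 0.556 = 2.0984e-01 s/km.
sin θ_2 = p·V_2 = 2.0984e-01 × 0.944 = 0.1981.
θ_2 = arcsin 0.1981 = 11.43°.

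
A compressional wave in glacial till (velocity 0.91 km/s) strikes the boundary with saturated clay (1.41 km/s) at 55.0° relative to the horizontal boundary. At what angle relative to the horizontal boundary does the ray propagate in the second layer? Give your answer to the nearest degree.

27°

Angle from the normal: 90° − 55.0° = 35.0°.
Snell's law: sin θ₂ = (V₂/V₁)·sin θ₁ = (1.41/0.91)·sin 35.0° = 0.8887.
θ₂ = sin⁻¹(0.8887) = 62.71° (from vertical).
From the interface: 90° − 62.71° = 27.29°.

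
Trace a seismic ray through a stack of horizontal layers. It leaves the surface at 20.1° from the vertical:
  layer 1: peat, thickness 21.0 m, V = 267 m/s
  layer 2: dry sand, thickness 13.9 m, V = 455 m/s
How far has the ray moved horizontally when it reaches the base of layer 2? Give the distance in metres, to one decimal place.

p = sin θ₁/V₁ = sin 20.1°/267 = 1.2871e-03 s/m is conserved through the stack.
Layer 1: θ = 20.10°; offset = 21.0·tan 20.10° = 7.685 m.
Layer 2: sin θ = p·455 = 0.5856 → θ = 35.85°; offset = 13.9·tan 35.85° = 10.043 m.
Summing the layer offsets gives 17.728 m.

17.7 m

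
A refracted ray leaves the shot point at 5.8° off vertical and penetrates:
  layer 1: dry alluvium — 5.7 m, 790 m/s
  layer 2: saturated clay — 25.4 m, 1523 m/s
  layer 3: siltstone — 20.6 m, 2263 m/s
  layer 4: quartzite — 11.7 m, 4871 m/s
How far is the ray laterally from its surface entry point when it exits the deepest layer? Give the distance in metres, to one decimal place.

21.2 m

Apply Snell's law at each interface; in layer i the horizontal offset is hᵢ·tan θᵢ.
Layer 1: θ = 5.80°; offset = 5.7·tan 5.80° = 0.579 m.
Layer 2: sin θ = 1523·sin 5.8°/790 = 0.1948, θ = 11.23°; offset = 25.4·tan 11.23° = 5.045 m.
Layer 3: sin θ = 2263·sin 5.8°/790 = 0.2895, θ = 16.83°; offset = 20.6·tan 16.83° = 6.230 m.
Layer 4: sin θ = 4871·sin 5.8°/790 = 0.6231, θ = 38.54°; offset = 11.7·tan 38.54° = 9.321 m.
Total horizontal offset = 21.175 m.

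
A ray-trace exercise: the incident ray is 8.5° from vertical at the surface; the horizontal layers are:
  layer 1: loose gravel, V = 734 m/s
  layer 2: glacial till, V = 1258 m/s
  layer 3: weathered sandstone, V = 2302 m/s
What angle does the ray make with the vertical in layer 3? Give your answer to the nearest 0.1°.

Ray parameter p = sin 8.5° / 734 = 2.0138e-04 s/m.
sin θ_3 = p·V_3 = 2.0138e-04 × 2302 = 0.4636.
θ_3 = 27.62° from the vertical.

27.6°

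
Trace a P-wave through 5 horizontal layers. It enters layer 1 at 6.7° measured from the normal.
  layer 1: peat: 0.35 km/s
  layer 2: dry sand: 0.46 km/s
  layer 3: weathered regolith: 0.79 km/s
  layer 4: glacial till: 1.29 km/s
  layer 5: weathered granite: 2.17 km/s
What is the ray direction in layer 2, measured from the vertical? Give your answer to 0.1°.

8.8°

Snell's law across each interface conserves sin θ / V, so sin θ_2 = V_2·sin θ₁/V₁.
sin θ_2 = 0.46 × sin 6.7° / 0.35 = 0.1533.
θ_2 = arcsin 0.1533 = 8.82°.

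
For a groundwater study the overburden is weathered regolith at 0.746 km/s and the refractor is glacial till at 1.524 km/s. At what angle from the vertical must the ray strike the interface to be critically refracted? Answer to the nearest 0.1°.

At critical incidence the refracted ray runs along the interface (θ₂ = 90°), so sin θ_c = V₁/V₂.
θ_c = arcsin(0.746/1.524) = arcsin 0.4895 = 29.31°.

29.3°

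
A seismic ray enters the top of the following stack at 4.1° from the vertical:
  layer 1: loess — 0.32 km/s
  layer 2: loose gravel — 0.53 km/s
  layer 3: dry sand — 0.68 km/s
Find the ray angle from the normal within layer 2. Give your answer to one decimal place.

Ray parameter p = sin 4.1° / 0.32 = 2.2343e-01 s/km.
sin θ_2 = p·V_2 = 2.2343e-01 × 0.53 = 0.1184.
θ_2 = arcsin 0.1184 = 6.80°.

6.8°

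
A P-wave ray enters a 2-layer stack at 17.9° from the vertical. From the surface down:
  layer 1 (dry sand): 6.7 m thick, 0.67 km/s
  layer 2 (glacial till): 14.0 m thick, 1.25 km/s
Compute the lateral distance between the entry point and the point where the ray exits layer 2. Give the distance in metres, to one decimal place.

12.0 m

p = sin θ₁/V₁ = sin 17.9°/0.67 = 4.5874e-01 s/km is conserved through the stack.
Layer 1: θ = 17.90°; offset = 6.7·tan 17.90° = 2.164 m.
Layer 2: sin θ = p·1.25 = 0.5734 → θ = 34.99°; offset = 14.0·tan 34.99° = 9.799 m.
Σ offsets = 11.963 m.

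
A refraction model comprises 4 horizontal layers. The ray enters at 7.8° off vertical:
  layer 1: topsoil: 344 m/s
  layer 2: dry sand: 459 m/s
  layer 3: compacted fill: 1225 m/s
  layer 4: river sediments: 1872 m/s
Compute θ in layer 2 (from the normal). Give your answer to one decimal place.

10.4°

Ray parameter p = sin 7.8° / 344 = 3.9452e-04 s/m.
sin θ_2 = p·V_2 = 3.9452e-04 × 459 = 0.1811.
θ_2 = 10.43° from the vertical.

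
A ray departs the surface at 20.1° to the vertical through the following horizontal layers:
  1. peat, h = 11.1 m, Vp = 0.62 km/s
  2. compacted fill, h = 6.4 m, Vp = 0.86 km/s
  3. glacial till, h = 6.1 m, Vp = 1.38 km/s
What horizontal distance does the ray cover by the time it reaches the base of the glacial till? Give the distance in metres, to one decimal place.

14.8 m

Apply Snell's law at each interface; in layer i the horizontal offset is hᵢ·tan θᵢ.
Layer 1: θ = 20.10°; offset = 11.1·tan 20.10° = 4.062 m.
Layer 2: sin θ = 0.86·sin 20.1°/0.62 = 0.4767, θ = 28.47°; offset = 6.4·tan 28.47° = 3.470 m.
Layer 3: sin θ = 1.38·sin 20.1°/0.62 = 0.7649, θ = 49.90°; offset = 6.1·tan 49.90° = 7.244 m.
Summing the layer offsets gives 14.776 m.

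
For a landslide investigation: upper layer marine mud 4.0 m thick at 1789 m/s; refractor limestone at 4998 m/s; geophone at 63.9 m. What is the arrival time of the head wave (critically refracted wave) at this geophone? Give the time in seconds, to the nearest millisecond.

θ_c = arcsin(V₁/V₂) = arcsin(1789/4998) = 20.97°, cos θ_c = 0.9337.
Intercept time tᵢ = 2h cos θ_c / V₁ = 2·4.0·0.9337/1789 = 0.00418 s.
t = x/V₂ + tᵢ = 63.9/4998 + 0.00418 = 0.01696 s.

0.017 s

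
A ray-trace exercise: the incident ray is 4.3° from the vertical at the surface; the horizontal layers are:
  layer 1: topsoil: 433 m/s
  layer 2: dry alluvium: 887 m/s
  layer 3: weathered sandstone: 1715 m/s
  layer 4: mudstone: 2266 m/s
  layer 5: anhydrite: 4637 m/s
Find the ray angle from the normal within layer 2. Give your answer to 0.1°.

Snell's law across each interface conserves sin θ / V, so sin θ_2 = V_2·sin θ₁/V₁.
sin θ_2 = 887 × sin 4.3° / 433 = 0.1536.
θ_2 = arcsin 0.1536 = 8.84°.

8.8°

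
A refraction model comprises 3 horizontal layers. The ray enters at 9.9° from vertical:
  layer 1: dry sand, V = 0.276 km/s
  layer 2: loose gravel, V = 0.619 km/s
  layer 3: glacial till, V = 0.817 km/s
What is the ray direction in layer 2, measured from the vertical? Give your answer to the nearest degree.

Snell's law across each interface conserves sin θ / V, so sin θ_2 = V_2·sin θ₁/V₁.
sin θ_2 = 0.619 × sin 9.9° / 0.276 = 0.3856.
θ_2 = 22.68° from the vertical.

23°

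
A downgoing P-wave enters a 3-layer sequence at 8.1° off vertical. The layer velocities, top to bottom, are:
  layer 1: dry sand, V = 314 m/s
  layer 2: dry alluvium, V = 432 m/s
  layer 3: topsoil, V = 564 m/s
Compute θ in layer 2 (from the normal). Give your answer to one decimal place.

11.2°

Snell's law across each interface conserves sin θ / V, so sin θ_2 = V_2·sin θ₁/V₁.
sin θ_2 = 432 × sin 8.1° / 314 = 0.1939.
θ_2 = 11.18° from the vertical.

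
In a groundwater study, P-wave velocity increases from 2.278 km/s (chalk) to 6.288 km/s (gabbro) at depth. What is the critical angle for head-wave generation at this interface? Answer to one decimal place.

Critical incidence: sin θ_c = V₁/V₂ = 2.278/6.288 = 0.3623.
θ_c = arcsin 0.3623 = 21.24°.

21.2°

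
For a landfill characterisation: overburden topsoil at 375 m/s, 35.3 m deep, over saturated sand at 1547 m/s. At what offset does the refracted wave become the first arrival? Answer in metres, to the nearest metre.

90 m

θ_c = arcsin(375/1547) = 14.03°, so cos θ_c = 0.9702 and tᵢ = 2h cos θ_c/V₁ = 0.1827 s.
At crossover x/V₁ = x/V₂ + tᵢ ⇒ x = tᵢ/(1/V₁ − 1/V₂) = 0.18265/(2.6667e-03 − 6.4641e-04) = 90.41 m.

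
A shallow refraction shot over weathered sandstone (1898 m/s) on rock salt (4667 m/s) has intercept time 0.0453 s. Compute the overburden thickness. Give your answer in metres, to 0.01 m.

θ_c = arcsin(1898/4667) = 24.00°; cos θ_c = 0.9136.
tᵢ = 2h cos θ_c/V₁ ⇒ h = tᵢ·V₁/(2 cos θ_c) = 0.0453·1898/(2·0.9136) = 47.06 m.

47.06 m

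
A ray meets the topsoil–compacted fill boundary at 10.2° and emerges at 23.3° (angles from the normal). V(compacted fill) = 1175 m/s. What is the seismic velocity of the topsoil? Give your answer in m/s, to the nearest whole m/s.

526 m/s

sin 10.2° = 0.1771; sin 23.3° = 0.3955.
V₁ = V₂·(sin θ₁/sin θ₂) = 1175·(0.1771/0.3955) = 526.04 m/s.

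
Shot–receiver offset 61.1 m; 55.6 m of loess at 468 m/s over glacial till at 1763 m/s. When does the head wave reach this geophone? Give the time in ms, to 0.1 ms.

263.7 ms

θ_c = arcsin(V₁/V₂) = arcsin(468/1763) = 15.39°, cos θ_c = 0.9641.
Intercept time tᵢ = 2h cos θ_c / V₁ = 2·55.6·0.9641/468 = 0.22908 s.
t = x/V₂ + tᵢ = 61.1/1763 + 0.22908 = 0.26374 s.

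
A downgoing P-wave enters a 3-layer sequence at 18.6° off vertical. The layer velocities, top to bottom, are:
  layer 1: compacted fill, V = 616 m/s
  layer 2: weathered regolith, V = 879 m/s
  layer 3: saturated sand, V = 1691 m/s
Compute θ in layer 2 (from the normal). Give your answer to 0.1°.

27.1°

Ray parameter p = sin 18.6° / 616 = 5.1779e-04 s/m.
sin θ_2 = p·V_2 = 5.1779e-04 × 879 = 0.4551.
θ_2 = arcsin 0.4551 = 27.07°.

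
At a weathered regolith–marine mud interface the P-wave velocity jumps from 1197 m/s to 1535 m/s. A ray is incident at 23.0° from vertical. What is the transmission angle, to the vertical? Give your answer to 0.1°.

30.1°

sin θ₁/V₁ = sin θ₂/V₂ ⇒ sin θ₂ = 1535·sin 23.0°/1197 = 1535·0.3907/1197 = 0.5011.
θ₂ = sin⁻¹(0.5011) = 30.07° (from vertical).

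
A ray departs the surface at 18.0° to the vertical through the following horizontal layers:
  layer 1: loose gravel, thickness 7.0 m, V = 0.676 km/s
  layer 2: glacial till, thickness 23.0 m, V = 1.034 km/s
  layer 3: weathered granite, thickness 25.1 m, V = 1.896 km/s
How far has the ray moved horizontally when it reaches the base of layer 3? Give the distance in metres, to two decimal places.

Apply Snell's law at each interface; in layer i the horizontal offset is hᵢ·tan θᵢ.
Layer 1: θ = 18.00°; offset = 7.0·tan 18.00° = 2.2744 m.
Layer 2: sin θ = 1.034·sin 18.0°/0.676 = 0.4727, θ = 28.21°; offset = 23.0·tan 28.21° = 12.3364 m.
Layer 3: sin θ = 1.896·sin 18.0°/0.676 = 0.8667, θ = 60.08°; offset = 25.1·tan 60.08° = 43.6125 m.
Total horizontal offset = 58.2234 m.

58.22 m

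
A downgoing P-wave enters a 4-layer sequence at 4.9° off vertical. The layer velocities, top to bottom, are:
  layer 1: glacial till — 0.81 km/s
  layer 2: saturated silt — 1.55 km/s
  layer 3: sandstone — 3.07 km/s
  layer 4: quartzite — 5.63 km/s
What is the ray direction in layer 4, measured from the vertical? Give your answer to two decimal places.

36.42°

Ray parameter p = sin 4.9° / 0.81 = 1.0545e-01 s/km.
sin θ_4 = p·V_4 = 1.0545e-01 × 5.63 = 0.5937.
θ_4 = arcsin 0.5937 = 36.42°.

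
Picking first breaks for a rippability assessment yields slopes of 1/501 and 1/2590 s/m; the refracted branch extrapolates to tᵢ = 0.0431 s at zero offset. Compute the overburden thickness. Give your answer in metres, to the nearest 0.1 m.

θ_c = arcsin(501/2590) = 11.15°; cos θ_c = 0.9811.
tᵢ = 2h cos θ_c/V₁ ⇒ h = tᵢ·V₁/(2 cos θ_c) = 0.0431·501/(2·0.9811) = 11.00 m.

11.0 m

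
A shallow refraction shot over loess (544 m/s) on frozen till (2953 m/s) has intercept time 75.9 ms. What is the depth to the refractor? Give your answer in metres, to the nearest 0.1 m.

h = tᵢ·V₁·V₂ / (2·√(V₂²−V₁²)).
√(V₂²−V₁²) = √(2953² − 544²) = 2902.5 m/s.
h = 0.0759 s × 544 × 2953 / (2 × 2902.5) = 21.00 m.

21.0 m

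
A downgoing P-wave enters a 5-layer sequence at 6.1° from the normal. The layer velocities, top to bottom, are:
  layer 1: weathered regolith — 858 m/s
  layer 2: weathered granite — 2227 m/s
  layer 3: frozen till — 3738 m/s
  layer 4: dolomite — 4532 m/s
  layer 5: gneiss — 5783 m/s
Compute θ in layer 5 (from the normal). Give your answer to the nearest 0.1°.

45.7°

Snell's law across each interface conserves sin θ / V, so sin θ_5 = V_5·sin θ₁/V₁.
sin θ_5 = 5783 × sin 6.1° / 858 = 0.7162.
θ_5 = arcsin 0.7162 = 45.74°.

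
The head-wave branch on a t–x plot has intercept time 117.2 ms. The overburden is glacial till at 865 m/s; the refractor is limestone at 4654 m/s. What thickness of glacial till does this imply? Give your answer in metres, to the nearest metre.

h = tᵢ·V₁·V₂ / (2·√(V₂²−V₁²)).
√(V₂²−V₁²) = √(4654² − 865²) = 4572.9 m/s.
h = 0.1172 s × 865 × 4654 / (2 × 4572.9) = 51.59 m.

52 m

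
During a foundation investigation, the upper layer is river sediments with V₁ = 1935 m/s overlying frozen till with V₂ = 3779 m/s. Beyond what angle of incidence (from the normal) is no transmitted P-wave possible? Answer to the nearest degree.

Critical incidence: sin θ_c = V₁/V₂ = 1935/3779 = 0.5120.
θ_c = arcsin 0.5120 = 30.80°.

31°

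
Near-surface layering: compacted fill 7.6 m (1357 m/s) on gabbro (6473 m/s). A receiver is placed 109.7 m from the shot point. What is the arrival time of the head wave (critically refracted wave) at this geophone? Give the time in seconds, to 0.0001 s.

θ_c = arcsin(V₁/V₂) = arcsin(1357/6473) = 12.10°, cos θ_c = 0.9778.
Intercept time tᵢ = 2h cos θ_c / V₁ = 2·7.6·0.9778/1357 = 0.01095 s.
t = x/V₂ + tᵢ = 109.7/6473 + 0.01095 = 0.02790 s.

0.0279 s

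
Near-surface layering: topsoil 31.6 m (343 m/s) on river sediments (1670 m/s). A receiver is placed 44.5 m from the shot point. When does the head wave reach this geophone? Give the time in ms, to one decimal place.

207.0 ms

θ_c = arcsin(V₁/V₂) = arcsin(343/1670) = 11.85°, cos θ_c = 0.9787.
Intercept time tᵢ = 2h cos θ_c / V₁ = 2·31.6·0.9787/343 = 0.18033 s.
t = x/V₂ + tᵢ = 44.5/1670 + 0.18033 = 0.20697 s.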